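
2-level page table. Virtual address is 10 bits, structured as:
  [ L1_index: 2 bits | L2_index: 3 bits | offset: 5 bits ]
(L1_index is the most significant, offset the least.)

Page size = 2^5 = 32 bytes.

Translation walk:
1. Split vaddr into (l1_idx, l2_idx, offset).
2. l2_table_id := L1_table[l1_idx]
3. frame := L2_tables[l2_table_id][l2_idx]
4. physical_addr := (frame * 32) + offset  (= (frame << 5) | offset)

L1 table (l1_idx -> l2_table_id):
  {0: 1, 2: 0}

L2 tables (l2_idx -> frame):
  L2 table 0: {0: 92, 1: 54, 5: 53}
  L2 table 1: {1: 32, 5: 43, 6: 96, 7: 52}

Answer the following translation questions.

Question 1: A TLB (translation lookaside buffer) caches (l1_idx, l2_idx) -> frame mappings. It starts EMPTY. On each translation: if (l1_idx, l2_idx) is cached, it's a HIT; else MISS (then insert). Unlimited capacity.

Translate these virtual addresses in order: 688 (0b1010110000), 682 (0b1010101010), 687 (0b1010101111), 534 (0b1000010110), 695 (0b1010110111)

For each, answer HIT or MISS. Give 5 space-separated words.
Answer: MISS HIT HIT MISS HIT

Derivation:
vaddr=688: (2,5) not in TLB -> MISS, insert
vaddr=682: (2,5) in TLB -> HIT
vaddr=687: (2,5) in TLB -> HIT
vaddr=534: (2,0) not in TLB -> MISS, insert
vaddr=695: (2,5) in TLB -> HIT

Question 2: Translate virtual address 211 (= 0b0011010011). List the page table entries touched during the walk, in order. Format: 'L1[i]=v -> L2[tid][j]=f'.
vaddr = 211 = 0b0011010011
Split: l1_idx=0, l2_idx=6, offset=19

Answer: L1[0]=1 -> L2[1][6]=96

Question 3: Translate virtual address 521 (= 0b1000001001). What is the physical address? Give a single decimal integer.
Answer: 2953

Derivation:
vaddr = 521 = 0b1000001001
Split: l1_idx=2, l2_idx=0, offset=9
L1[2] = 0
L2[0][0] = 92
paddr = 92 * 32 + 9 = 2953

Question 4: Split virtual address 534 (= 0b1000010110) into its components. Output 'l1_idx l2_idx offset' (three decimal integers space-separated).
Answer: 2 0 22

Derivation:
vaddr = 534 = 0b1000010110
  top 2 bits -> l1_idx = 2
  next 3 bits -> l2_idx = 0
  bottom 5 bits -> offset = 22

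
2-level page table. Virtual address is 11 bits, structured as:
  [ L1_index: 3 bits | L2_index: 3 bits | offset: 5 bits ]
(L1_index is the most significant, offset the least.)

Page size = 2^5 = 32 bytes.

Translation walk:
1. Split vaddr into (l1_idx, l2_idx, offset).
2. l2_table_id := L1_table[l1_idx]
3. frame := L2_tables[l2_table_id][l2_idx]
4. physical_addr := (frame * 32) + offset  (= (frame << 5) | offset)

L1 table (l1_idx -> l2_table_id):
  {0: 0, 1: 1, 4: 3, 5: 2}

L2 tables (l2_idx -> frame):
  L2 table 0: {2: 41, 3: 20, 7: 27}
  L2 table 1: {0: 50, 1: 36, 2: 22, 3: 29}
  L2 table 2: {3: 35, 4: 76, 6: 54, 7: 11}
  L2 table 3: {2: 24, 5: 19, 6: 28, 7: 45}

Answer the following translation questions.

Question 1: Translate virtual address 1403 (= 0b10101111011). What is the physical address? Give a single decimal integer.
Answer: 1147

Derivation:
vaddr = 1403 = 0b10101111011
Split: l1_idx=5, l2_idx=3, offset=27
L1[5] = 2
L2[2][3] = 35
paddr = 35 * 32 + 27 = 1147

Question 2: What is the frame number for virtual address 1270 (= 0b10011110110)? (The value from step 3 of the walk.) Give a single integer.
vaddr = 1270: l1_idx=4, l2_idx=7
L1[4] = 3; L2[3][7] = 45

Answer: 45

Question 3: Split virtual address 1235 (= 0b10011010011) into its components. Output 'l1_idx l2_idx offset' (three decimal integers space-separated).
vaddr = 1235 = 0b10011010011
  top 3 bits -> l1_idx = 4
  next 3 bits -> l2_idx = 6
  bottom 5 bits -> offset = 19

Answer: 4 6 19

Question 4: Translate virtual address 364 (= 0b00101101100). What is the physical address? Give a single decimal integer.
Answer: 940

Derivation:
vaddr = 364 = 0b00101101100
Split: l1_idx=1, l2_idx=3, offset=12
L1[1] = 1
L2[1][3] = 29
paddr = 29 * 32 + 12 = 940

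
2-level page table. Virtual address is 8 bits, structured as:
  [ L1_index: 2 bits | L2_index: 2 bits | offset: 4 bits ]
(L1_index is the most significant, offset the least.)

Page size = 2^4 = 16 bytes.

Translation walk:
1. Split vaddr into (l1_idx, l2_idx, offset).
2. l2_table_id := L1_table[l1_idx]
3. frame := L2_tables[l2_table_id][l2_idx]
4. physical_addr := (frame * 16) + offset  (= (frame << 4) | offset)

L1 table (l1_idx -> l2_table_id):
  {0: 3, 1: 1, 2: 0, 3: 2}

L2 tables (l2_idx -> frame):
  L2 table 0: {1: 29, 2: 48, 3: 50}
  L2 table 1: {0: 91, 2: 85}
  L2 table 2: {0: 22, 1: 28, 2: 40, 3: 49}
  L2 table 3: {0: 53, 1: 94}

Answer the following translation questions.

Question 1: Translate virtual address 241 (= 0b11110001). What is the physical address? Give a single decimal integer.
vaddr = 241 = 0b11110001
Split: l1_idx=3, l2_idx=3, offset=1
L1[3] = 2
L2[2][3] = 49
paddr = 49 * 16 + 1 = 785

Answer: 785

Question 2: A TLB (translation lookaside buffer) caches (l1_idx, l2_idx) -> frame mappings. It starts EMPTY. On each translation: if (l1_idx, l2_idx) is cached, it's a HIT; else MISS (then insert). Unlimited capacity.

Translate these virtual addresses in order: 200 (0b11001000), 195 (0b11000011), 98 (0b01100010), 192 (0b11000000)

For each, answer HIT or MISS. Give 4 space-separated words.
vaddr=200: (3,0) not in TLB -> MISS, insert
vaddr=195: (3,0) in TLB -> HIT
vaddr=98: (1,2) not in TLB -> MISS, insert
vaddr=192: (3,0) in TLB -> HIT

Answer: MISS HIT MISS HIT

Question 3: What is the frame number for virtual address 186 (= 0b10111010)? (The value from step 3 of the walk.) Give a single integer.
Answer: 50

Derivation:
vaddr = 186: l1_idx=2, l2_idx=3
L1[2] = 0; L2[0][3] = 50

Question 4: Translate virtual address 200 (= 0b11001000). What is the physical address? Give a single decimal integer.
vaddr = 200 = 0b11001000
Split: l1_idx=3, l2_idx=0, offset=8
L1[3] = 2
L2[2][0] = 22
paddr = 22 * 16 + 8 = 360

Answer: 360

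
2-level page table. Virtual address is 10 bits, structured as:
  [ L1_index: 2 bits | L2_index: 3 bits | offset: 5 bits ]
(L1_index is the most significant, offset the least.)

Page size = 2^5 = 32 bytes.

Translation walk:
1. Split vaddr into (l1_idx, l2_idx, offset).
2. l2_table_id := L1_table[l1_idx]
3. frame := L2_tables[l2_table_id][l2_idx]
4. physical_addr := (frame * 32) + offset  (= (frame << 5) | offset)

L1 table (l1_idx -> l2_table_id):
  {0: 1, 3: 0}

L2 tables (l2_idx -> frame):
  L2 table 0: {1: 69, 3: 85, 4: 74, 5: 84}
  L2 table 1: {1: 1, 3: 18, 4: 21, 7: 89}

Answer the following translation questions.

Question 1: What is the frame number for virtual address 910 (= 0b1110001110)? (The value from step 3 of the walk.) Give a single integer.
vaddr = 910: l1_idx=3, l2_idx=4
L1[3] = 0; L2[0][4] = 74

Answer: 74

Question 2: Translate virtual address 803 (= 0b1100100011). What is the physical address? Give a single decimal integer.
Answer: 2211

Derivation:
vaddr = 803 = 0b1100100011
Split: l1_idx=3, l2_idx=1, offset=3
L1[3] = 0
L2[0][1] = 69
paddr = 69 * 32 + 3 = 2211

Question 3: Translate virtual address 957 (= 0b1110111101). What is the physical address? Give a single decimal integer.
vaddr = 957 = 0b1110111101
Split: l1_idx=3, l2_idx=5, offset=29
L1[3] = 0
L2[0][5] = 84
paddr = 84 * 32 + 29 = 2717

Answer: 2717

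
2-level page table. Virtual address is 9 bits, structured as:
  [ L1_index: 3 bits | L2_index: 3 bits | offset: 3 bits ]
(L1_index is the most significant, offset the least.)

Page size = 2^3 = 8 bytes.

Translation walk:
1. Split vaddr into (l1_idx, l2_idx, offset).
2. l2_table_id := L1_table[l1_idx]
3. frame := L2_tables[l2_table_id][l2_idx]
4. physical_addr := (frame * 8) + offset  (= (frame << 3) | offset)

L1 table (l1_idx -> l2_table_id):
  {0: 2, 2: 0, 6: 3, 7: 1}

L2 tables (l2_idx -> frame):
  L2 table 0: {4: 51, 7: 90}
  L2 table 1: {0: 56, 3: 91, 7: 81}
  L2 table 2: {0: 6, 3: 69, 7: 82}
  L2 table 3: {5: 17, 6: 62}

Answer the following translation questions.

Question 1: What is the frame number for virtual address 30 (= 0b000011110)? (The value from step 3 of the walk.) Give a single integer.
vaddr = 30: l1_idx=0, l2_idx=3
L1[0] = 2; L2[2][3] = 69

Answer: 69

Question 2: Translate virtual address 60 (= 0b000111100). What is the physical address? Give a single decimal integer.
Answer: 660

Derivation:
vaddr = 60 = 0b000111100
Split: l1_idx=0, l2_idx=7, offset=4
L1[0] = 2
L2[2][7] = 82
paddr = 82 * 8 + 4 = 660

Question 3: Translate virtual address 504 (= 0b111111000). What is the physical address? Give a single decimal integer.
vaddr = 504 = 0b111111000
Split: l1_idx=7, l2_idx=7, offset=0
L1[7] = 1
L2[1][7] = 81
paddr = 81 * 8 + 0 = 648

Answer: 648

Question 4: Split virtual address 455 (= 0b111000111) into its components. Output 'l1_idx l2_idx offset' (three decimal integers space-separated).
vaddr = 455 = 0b111000111
  top 3 bits -> l1_idx = 7
  next 3 bits -> l2_idx = 0
  bottom 3 bits -> offset = 7

Answer: 7 0 7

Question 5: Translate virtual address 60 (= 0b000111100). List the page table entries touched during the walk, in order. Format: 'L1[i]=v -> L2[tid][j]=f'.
vaddr = 60 = 0b000111100
Split: l1_idx=0, l2_idx=7, offset=4

Answer: L1[0]=2 -> L2[2][7]=82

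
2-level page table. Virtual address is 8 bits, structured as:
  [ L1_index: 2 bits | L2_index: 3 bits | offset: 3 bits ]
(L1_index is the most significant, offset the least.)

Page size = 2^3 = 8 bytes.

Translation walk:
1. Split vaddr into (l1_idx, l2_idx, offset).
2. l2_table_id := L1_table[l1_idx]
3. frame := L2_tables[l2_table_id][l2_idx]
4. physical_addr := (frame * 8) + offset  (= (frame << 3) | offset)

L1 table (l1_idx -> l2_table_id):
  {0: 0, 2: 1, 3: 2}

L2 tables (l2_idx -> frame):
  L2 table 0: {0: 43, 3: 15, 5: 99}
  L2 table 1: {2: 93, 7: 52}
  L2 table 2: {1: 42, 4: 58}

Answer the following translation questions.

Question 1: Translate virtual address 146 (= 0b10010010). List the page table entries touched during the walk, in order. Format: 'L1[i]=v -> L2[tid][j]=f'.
vaddr = 146 = 0b10010010
Split: l1_idx=2, l2_idx=2, offset=2

Answer: L1[2]=1 -> L2[1][2]=93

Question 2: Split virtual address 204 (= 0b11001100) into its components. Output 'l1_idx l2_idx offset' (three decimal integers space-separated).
vaddr = 204 = 0b11001100
  top 2 bits -> l1_idx = 3
  next 3 bits -> l2_idx = 1
  bottom 3 bits -> offset = 4

Answer: 3 1 4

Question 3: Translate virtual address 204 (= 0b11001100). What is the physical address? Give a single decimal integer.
vaddr = 204 = 0b11001100
Split: l1_idx=3, l2_idx=1, offset=4
L1[3] = 2
L2[2][1] = 42
paddr = 42 * 8 + 4 = 340

Answer: 340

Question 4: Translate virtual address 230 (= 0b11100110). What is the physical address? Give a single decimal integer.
Answer: 470

Derivation:
vaddr = 230 = 0b11100110
Split: l1_idx=3, l2_idx=4, offset=6
L1[3] = 2
L2[2][4] = 58
paddr = 58 * 8 + 6 = 470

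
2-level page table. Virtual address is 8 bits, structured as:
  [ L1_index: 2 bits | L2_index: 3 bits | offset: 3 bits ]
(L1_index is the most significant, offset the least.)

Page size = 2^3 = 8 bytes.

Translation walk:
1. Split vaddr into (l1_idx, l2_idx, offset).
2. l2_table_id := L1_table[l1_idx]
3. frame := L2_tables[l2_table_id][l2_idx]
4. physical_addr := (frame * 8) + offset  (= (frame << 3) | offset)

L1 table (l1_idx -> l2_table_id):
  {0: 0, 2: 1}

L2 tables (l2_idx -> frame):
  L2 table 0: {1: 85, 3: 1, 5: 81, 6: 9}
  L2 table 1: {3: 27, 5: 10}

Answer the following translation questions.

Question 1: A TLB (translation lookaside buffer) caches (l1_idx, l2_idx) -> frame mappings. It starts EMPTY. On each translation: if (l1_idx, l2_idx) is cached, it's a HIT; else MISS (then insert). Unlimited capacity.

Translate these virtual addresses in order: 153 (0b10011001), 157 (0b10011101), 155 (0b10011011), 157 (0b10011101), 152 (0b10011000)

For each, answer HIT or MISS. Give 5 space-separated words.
Answer: MISS HIT HIT HIT HIT

Derivation:
vaddr=153: (2,3) not in TLB -> MISS, insert
vaddr=157: (2,3) in TLB -> HIT
vaddr=155: (2,3) in TLB -> HIT
vaddr=157: (2,3) in TLB -> HIT
vaddr=152: (2,3) in TLB -> HIT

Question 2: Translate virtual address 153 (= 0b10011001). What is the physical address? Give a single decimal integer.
vaddr = 153 = 0b10011001
Split: l1_idx=2, l2_idx=3, offset=1
L1[2] = 1
L2[1][3] = 27
paddr = 27 * 8 + 1 = 217

Answer: 217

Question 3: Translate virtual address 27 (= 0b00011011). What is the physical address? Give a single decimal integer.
vaddr = 27 = 0b00011011
Split: l1_idx=0, l2_idx=3, offset=3
L1[0] = 0
L2[0][3] = 1
paddr = 1 * 8 + 3 = 11

Answer: 11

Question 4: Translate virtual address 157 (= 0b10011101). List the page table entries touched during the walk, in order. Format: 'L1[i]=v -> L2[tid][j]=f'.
Answer: L1[2]=1 -> L2[1][3]=27

Derivation:
vaddr = 157 = 0b10011101
Split: l1_idx=2, l2_idx=3, offset=5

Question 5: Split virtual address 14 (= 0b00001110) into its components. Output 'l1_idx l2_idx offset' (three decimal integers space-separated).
Answer: 0 1 6

Derivation:
vaddr = 14 = 0b00001110
  top 2 bits -> l1_idx = 0
  next 3 bits -> l2_idx = 1
  bottom 3 bits -> offset = 6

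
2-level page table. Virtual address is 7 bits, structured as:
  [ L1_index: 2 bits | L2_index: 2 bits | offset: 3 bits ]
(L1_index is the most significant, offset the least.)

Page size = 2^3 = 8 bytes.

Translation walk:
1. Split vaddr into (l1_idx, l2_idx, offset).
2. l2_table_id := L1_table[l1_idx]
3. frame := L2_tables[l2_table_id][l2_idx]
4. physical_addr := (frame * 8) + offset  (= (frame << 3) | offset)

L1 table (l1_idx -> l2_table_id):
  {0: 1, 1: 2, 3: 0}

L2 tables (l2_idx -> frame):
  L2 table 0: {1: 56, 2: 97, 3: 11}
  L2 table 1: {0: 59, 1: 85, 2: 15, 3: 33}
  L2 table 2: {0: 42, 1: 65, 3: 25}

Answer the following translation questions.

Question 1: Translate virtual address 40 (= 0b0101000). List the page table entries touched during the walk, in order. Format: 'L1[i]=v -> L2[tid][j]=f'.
Answer: L1[1]=2 -> L2[2][1]=65

Derivation:
vaddr = 40 = 0b0101000
Split: l1_idx=1, l2_idx=1, offset=0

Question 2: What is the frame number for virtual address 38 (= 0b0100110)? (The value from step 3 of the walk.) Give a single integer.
Answer: 42

Derivation:
vaddr = 38: l1_idx=1, l2_idx=0
L1[1] = 2; L2[2][0] = 42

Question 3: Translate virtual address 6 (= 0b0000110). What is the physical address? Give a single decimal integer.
vaddr = 6 = 0b0000110
Split: l1_idx=0, l2_idx=0, offset=6
L1[0] = 1
L2[1][0] = 59
paddr = 59 * 8 + 6 = 478

Answer: 478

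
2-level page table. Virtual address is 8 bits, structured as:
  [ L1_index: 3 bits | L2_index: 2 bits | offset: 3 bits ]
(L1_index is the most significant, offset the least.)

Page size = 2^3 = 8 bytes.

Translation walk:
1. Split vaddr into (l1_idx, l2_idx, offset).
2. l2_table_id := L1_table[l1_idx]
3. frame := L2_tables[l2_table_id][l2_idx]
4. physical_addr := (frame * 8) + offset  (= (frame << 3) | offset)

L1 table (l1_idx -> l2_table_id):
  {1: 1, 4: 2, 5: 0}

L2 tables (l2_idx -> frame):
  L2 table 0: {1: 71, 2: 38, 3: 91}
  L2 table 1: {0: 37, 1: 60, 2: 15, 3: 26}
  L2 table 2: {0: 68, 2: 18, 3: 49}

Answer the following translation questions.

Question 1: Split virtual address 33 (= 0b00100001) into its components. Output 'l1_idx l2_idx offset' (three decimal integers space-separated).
Answer: 1 0 1

Derivation:
vaddr = 33 = 0b00100001
  top 3 bits -> l1_idx = 1
  next 2 bits -> l2_idx = 0
  bottom 3 bits -> offset = 1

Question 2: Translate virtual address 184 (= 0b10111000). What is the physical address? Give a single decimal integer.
Answer: 728

Derivation:
vaddr = 184 = 0b10111000
Split: l1_idx=5, l2_idx=3, offset=0
L1[5] = 0
L2[0][3] = 91
paddr = 91 * 8 + 0 = 728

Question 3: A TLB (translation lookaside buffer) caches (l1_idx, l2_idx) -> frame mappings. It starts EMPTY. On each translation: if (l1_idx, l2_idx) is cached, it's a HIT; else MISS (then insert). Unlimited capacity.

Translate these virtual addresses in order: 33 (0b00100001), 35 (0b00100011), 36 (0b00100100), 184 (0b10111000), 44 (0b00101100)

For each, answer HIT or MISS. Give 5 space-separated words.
Answer: MISS HIT HIT MISS MISS

Derivation:
vaddr=33: (1,0) not in TLB -> MISS, insert
vaddr=35: (1,0) in TLB -> HIT
vaddr=36: (1,0) in TLB -> HIT
vaddr=184: (5,3) not in TLB -> MISS, insert
vaddr=44: (1,1) not in TLB -> MISS, insert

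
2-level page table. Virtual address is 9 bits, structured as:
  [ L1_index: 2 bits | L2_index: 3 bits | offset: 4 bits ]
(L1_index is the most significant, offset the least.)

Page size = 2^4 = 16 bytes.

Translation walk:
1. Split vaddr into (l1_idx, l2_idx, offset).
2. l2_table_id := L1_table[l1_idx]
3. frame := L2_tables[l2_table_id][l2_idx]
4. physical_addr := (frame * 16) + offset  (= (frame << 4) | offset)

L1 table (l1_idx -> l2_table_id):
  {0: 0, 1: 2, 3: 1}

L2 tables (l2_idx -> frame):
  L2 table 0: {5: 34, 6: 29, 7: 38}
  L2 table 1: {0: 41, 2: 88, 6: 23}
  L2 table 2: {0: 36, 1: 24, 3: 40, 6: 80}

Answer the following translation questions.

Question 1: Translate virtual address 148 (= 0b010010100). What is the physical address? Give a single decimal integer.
vaddr = 148 = 0b010010100
Split: l1_idx=1, l2_idx=1, offset=4
L1[1] = 2
L2[2][1] = 24
paddr = 24 * 16 + 4 = 388

Answer: 388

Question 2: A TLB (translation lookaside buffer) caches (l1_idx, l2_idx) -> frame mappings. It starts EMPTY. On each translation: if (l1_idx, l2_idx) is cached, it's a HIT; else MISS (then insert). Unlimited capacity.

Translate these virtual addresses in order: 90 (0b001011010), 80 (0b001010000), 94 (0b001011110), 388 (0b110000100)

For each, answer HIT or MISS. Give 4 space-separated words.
vaddr=90: (0,5) not in TLB -> MISS, insert
vaddr=80: (0,5) in TLB -> HIT
vaddr=94: (0,5) in TLB -> HIT
vaddr=388: (3,0) not in TLB -> MISS, insert

Answer: MISS HIT HIT MISS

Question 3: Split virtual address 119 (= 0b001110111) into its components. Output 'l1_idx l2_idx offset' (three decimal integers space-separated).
vaddr = 119 = 0b001110111
  top 2 bits -> l1_idx = 0
  next 3 bits -> l2_idx = 7
  bottom 4 bits -> offset = 7

Answer: 0 7 7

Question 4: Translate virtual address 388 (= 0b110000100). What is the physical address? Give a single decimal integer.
vaddr = 388 = 0b110000100
Split: l1_idx=3, l2_idx=0, offset=4
L1[3] = 1
L2[1][0] = 41
paddr = 41 * 16 + 4 = 660

Answer: 660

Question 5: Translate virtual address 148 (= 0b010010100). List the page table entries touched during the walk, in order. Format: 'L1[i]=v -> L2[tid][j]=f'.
vaddr = 148 = 0b010010100
Split: l1_idx=1, l2_idx=1, offset=4

Answer: L1[1]=2 -> L2[2][1]=24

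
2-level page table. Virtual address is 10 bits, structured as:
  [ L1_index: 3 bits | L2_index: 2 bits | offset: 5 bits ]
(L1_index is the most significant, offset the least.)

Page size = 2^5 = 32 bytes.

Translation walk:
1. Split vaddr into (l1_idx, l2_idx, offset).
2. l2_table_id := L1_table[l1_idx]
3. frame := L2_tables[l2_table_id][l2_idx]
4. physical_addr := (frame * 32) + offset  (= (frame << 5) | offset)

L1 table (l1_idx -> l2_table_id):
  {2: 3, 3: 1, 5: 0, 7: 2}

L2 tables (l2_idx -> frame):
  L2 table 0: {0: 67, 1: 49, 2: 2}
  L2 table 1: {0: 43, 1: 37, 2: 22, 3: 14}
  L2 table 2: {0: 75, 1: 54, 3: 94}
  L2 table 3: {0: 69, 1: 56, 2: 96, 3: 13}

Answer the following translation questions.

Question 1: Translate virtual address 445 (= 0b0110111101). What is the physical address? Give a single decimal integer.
vaddr = 445 = 0b0110111101
Split: l1_idx=3, l2_idx=1, offset=29
L1[3] = 1
L2[1][1] = 37
paddr = 37 * 32 + 29 = 1213

Answer: 1213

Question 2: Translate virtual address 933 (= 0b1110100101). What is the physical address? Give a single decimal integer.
vaddr = 933 = 0b1110100101
Split: l1_idx=7, l2_idx=1, offset=5
L1[7] = 2
L2[2][1] = 54
paddr = 54 * 32 + 5 = 1733

Answer: 1733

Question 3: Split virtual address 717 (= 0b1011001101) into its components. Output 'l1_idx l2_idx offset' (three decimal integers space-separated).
Answer: 5 2 13

Derivation:
vaddr = 717 = 0b1011001101
  top 3 bits -> l1_idx = 5
  next 2 bits -> l2_idx = 2
  bottom 5 bits -> offset = 13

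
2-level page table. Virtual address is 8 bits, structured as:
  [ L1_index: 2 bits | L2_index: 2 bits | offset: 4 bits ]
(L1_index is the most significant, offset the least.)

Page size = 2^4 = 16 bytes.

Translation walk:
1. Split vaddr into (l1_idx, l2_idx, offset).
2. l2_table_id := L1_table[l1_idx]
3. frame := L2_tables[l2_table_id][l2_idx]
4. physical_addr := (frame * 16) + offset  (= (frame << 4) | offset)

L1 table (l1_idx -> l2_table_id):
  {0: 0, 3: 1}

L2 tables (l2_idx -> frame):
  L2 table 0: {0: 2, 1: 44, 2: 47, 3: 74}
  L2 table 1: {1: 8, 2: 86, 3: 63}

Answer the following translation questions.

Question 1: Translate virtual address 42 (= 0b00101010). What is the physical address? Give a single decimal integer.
Answer: 762

Derivation:
vaddr = 42 = 0b00101010
Split: l1_idx=0, l2_idx=2, offset=10
L1[0] = 0
L2[0][2] = 47
paddr = 47 * 16 + 10 = 762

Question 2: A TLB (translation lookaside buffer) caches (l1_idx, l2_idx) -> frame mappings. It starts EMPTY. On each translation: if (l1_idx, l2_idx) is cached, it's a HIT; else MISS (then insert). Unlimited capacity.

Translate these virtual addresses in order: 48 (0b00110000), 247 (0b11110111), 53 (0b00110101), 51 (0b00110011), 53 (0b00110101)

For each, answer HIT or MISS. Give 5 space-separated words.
vaddr=48: (0,3) not in TLB -> MISS, insert
vaddr=247: (3,3) not in TLB -> MISS, insert
vaddr=53: (0,3) in TLB -> HIT
vaddr=51: (0,3) in TLB -> HIT
vaddr=53: (0,3) in TLB -> HIT

Answer: MISS MISS HIT HIT HIT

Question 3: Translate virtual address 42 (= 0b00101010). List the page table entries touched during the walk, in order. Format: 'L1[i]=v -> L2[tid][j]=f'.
vaddr = 42 = 0b00101010
Split: l1_idx=0, l2_idx=2, offset=10

Answer: L1[0]=0 -> L2[0][2]=47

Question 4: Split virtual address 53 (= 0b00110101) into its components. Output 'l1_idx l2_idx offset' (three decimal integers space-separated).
Answer: 0 3 5

Derivation:
vaddr = 53 = 0b00110101
  top 2 bits -> l1_idx = 0
  next 2 bits -> l2_idx = 3
  bottom 4 bits -> offset = 5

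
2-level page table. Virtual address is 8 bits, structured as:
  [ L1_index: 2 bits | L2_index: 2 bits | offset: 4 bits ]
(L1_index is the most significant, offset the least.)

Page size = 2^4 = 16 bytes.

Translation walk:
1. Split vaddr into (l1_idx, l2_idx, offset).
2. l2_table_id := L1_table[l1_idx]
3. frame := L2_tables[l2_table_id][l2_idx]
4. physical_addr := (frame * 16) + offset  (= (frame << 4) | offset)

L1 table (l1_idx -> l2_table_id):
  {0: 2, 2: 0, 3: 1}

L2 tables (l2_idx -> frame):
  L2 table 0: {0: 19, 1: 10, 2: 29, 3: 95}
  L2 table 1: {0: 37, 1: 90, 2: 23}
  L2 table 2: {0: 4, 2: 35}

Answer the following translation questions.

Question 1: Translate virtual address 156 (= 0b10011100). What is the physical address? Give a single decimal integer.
vaddr = 156 = 0b10011100
Split: l1_idx=2, l2_idx=1, offset=12
L1[2] = 0
L2[0][1] = 10
paddr = 10 * 16 + 12 = 172

Answer: 172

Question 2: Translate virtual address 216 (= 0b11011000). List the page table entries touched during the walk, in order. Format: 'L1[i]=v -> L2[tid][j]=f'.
vaddr = 216 = 0b11011000
Split: l1_idx=3, l2_idx=1, offset=8

Answer: L1[3]=1 -> L2[1][1]=90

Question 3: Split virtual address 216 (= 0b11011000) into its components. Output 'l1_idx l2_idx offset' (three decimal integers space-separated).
Answer: 3 1 8

Derivation:
vaddr = 216 = 0b11011000
  top 2 bits -> l1_idx = 3
  next 2 bits -> l2_idx = 1
  bottom 4 bits -> offset = 8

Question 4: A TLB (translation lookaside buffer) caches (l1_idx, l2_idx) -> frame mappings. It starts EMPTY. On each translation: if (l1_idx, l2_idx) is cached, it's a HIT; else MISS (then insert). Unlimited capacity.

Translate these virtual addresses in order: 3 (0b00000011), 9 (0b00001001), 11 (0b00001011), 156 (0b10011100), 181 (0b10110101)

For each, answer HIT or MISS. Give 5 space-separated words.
vaddr=3: (0,0) not in TLB -> MISS, insert
vaddr=9: (0,0) in TLB -> HIT
vaddr=11: (0,0) in TLB -> HIT
vaddr=156: (2,1) not in TLB -> MISS, insert
vaddr=181: (2,3) not in TLB -> MISS, insert

Answer: MISS HIT HIT MISS MISS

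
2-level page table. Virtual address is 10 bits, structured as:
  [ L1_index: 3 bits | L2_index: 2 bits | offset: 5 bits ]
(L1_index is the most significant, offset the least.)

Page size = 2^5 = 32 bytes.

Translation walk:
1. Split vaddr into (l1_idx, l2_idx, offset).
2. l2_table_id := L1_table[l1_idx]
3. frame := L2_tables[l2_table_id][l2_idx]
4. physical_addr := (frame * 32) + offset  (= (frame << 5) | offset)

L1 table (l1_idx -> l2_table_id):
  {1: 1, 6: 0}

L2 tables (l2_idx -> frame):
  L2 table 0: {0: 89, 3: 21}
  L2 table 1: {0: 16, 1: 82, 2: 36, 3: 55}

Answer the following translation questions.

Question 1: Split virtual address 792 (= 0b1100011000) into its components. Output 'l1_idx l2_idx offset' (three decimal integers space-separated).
Answer: 6 0 24

Derivation:
vaddr = 792 = 0b1100011000
  top 3 bits -> l1_idx = 6
  next 2 bits -> l2_idx = 0
  bottom 5 bits -> offset = 24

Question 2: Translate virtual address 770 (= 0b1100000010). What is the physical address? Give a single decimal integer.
Answer: 2850

Derivation:
vaddr = 770 = 0b1100000010
Split: l1_idx=6, l2_idx=0, offset=2
L1[6] = 0
L2[0][0] = 89
paddr = 89 * 32 + 2 = 2850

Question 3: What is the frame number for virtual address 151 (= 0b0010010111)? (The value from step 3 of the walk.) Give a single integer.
vaddr = 151: l1_idx=1, l2_idx=0
L1[1] = 1; L2[1][0] = 16

Answer: 16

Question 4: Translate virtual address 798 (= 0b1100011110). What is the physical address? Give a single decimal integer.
vaddr = 798 = 0b1100011110
Split: l1_idx=6, l2_idx=0, offset=30
L1[6] = 0
L2[0][0] = 89
paddr = 89 * 32 + 30 = 2878

Answer: 2878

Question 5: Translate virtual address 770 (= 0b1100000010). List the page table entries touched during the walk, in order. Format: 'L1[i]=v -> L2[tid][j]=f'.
vaddr = 770 = 0b1100000010
Split: l1_idx=6, l2_idx=0, offset=2

Answer: L1[6]=0 -> L2[0][0]=89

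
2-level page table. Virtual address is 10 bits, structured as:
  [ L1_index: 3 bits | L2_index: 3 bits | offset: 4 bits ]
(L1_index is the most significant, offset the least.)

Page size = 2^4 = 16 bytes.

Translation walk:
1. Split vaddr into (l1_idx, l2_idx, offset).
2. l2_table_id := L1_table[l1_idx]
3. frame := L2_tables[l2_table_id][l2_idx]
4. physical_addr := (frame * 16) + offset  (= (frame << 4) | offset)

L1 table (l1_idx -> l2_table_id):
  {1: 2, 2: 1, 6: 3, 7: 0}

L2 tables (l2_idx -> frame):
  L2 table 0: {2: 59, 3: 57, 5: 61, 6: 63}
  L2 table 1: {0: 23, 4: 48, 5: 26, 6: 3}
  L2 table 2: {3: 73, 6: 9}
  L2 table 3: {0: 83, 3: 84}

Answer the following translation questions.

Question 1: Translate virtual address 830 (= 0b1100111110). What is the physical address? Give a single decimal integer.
Answer: 1358

Derivation:
vaddr = 830 = 0b1100111110
Split: l1_idx=6, l2_idx=3, offset=14
L1[6] = 3
L2[3][3] = 84
paddr = 84 * 16 + 14 = 1358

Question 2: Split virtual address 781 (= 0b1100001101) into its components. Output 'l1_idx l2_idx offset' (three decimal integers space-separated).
Answer: 6 0 13

Derivation:
vaddr = 781 = 0b1100001101
  top 3 bits -> l1_idx = 6
  next 3 bits -> l2_idx = 0
  bottom 4 bits -> offset = 13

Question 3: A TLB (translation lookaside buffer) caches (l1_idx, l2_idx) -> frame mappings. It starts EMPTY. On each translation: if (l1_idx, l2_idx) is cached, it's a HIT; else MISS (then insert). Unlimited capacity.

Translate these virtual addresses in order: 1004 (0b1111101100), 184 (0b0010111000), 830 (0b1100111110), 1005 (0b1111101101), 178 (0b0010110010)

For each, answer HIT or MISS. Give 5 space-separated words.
Answer: MISS MISS MISS HIT HIT

Derivation:
vaddr=1004: (7,6) not in TLB -> MISS, insert
vaddr=184: (1,3) not in TLB -> MISS, insert
vaddr=830: (6,3) not in TLB -> MISS, insert
vaddr=1005: (7,6) in TLB -> HIT
vaddr=178: (1,3) in TLB -> HIT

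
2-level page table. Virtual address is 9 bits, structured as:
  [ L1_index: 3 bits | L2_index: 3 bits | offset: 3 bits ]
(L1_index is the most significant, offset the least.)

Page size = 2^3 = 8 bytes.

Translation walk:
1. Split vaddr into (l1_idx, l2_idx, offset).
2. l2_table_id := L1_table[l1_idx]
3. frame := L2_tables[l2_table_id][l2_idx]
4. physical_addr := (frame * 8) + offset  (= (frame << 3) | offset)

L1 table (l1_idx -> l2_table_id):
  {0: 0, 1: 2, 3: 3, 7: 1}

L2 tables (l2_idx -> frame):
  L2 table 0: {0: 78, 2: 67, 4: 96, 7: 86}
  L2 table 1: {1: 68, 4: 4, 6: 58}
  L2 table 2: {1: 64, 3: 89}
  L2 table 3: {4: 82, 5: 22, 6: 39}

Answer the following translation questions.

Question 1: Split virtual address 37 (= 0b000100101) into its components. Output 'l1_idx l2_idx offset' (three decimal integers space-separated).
vaddr = 37 = 0b000100101
  top 3 bits -> l1_idx = 0
  next 3 bits -> l2_idx = 4
  bottom 3 bits -> offset = 5

Answer: 0 4 5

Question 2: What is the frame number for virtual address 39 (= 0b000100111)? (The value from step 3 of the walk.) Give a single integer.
vaddr = 39: l1_idx=0, l2_idx=4
L1[0] = 0; L2[0][4] = 96

Answer: 96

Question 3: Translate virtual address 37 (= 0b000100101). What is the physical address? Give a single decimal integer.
vaddr = 37 = 0b000100101
Split: l1_idx=0, l2_idx=4, offset=5
L1[0] = 0
L2[0][4] = 96
paddr = 96 * 8 + 5 = 773

Answer: 773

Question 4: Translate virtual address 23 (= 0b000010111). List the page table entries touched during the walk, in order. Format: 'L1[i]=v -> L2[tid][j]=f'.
vaddr = 23 = 0b000010111
Split: l1_idx=0, l2_idx=2, offset=7

Answer: L1[0]=0 -> L2[0][2]=67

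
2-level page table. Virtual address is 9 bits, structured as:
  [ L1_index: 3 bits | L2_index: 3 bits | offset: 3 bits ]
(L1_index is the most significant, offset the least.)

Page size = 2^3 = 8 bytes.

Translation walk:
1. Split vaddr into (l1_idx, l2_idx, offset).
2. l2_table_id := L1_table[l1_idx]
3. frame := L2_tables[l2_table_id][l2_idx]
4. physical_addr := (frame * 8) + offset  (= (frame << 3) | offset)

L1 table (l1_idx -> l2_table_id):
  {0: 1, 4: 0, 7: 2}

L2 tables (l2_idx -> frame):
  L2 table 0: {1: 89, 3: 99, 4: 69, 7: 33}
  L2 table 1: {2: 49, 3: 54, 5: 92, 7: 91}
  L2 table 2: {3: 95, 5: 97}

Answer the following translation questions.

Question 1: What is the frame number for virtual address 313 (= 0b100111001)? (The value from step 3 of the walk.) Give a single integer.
Answer: 33

Derivation:
vaddr = 313: l1_idx=4, l2_idx=7
L1[4] = 0; L2[0][7] = 33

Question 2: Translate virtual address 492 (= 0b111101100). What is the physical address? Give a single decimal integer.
Answer: 780

Derivation:
vaddr = 492 = 0b111101100
Split: l1_idx=7, l2_idx=5, offset=4
L1[7] = 2
L2[2][5] = 97
paddr = 97 * 8 + 4 = 780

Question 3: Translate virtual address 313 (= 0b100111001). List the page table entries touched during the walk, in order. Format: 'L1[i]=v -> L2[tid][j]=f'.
Answer: L1[4]=0 -> L2[0][7]=33

Derivation:
vaddr = 313 = 0b100111001
Split: l1_idx=4, l2_idx=7, offset=1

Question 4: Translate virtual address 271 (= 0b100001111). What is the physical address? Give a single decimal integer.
Answer: 719

Derivation:
vaddr = 271 = 0b100001111
Split: l1_idx=4, l2_idx=1, offset=7
L1[4] = 0
L2[0][1] = 89
paddr = 89 * 8 + 7 = 719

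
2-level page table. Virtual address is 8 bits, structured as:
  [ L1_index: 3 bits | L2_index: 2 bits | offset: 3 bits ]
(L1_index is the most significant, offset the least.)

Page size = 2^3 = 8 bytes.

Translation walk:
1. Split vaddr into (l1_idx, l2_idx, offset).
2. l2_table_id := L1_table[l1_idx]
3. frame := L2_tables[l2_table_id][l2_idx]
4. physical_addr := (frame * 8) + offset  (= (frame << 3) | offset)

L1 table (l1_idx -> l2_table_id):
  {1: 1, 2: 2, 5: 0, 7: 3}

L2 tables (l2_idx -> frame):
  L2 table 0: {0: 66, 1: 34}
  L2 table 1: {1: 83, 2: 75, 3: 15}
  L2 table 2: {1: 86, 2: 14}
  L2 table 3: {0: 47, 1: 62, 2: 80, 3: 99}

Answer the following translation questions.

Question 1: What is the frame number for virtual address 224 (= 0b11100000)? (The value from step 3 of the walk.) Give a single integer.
Answer: 47

Derivation:
vaddr = 224: l1_idx=7, l2_idx=0
L1[7] = 3; L2[3][0] = 47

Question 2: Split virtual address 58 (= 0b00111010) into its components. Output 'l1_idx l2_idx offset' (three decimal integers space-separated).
Answer: 1 3 2

Derivation:
vaddr = 58 = 0b00111010
  top 3 bits -> l1_idx = 1
  next 2 bits -> l2_idx = 3
  bottom 3 bits -> offset = 2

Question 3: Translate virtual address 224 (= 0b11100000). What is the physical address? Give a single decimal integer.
Answer: 376

Derivation:
vaddr = 224 = 0b11100000
Split: l1_idx=7, l2_idx=0, offset=0
L1[7] = 3
L2[3][0] = 47
paddr = 47 * 8 + 0 = 376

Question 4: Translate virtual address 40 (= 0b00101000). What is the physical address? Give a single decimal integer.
Answer: 664

Derivation:
vaddr = 40 = 0b00101000
Split: l1_idx=1, l2_idx=1, offset=0
L1[1] = 1
L2[1][1] = 83
paddr = 83 * 8 + 0 = 664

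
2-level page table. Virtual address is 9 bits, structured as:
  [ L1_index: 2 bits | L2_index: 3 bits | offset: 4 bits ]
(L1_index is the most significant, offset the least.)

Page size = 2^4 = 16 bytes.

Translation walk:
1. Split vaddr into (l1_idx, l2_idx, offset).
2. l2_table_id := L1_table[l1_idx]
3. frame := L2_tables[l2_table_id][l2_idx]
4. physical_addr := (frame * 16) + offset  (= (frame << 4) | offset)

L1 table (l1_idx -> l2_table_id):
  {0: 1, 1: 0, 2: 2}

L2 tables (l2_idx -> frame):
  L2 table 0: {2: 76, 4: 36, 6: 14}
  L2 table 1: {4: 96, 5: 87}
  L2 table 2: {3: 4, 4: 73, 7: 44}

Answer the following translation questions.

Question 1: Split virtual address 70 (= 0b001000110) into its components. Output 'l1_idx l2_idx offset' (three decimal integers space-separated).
Answer: 0 4 6

Derivation:
vaddr = 70 = 0b001000110
  top 2 bits -> l1_idx = 0
  next 3 bits -> l2_idx = 4
  bottom 4 bits -> offset = 6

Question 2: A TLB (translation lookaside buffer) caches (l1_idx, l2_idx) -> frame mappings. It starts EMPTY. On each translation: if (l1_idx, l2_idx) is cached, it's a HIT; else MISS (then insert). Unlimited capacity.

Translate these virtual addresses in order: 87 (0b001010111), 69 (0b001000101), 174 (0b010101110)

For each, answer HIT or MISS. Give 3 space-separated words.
Answer: MISS MISS MISS

Derivation:
vaddr=87: (0,5) not in TLB -> MISS, insert
vaddr=69: (0,4) not in TLB -> MISS, insert
vaddr=174: (1,2) not in TLB -> MISS, insert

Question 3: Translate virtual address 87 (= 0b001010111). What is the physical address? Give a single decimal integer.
vaddr = 87 = 0b001010111
Split: l1_idx=0, l2_idx=5, offset=7
L1[0] = 1
L2[1][5] = 87
paddr = 87 * 16 + 7 = 1399

Answer: 1399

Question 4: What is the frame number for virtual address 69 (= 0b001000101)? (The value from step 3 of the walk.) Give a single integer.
vaddr = 69: l1_idx=0, l2_idx=4
L1[0] = 1; L2[1][4] = 96

Answer: 96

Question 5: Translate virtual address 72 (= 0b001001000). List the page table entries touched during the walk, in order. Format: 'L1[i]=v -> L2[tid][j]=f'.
Answer: L1[0]=1 -> L2[1][4]=96

Derivation:
vaddr = 72 = 0b001001000
Split: l1_idx=0, l2_idx=4, offset=8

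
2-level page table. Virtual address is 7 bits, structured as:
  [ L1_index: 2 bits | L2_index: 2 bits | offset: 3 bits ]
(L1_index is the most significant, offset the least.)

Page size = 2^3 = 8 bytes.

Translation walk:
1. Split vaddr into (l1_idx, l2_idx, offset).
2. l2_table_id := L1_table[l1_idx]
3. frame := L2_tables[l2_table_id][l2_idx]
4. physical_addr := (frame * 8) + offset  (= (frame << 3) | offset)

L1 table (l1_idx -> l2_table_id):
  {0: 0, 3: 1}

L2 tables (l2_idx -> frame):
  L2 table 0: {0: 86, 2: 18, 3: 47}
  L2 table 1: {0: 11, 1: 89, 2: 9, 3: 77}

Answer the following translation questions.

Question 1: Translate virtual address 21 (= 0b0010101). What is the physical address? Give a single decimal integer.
Answer: 149

Derivation:
vaddr = 21 = 0b0010101
Split: l1_idx=0, l2_idx=2, offset=5
L1[0] = 0
L2[0][2] = 18
paddr = 18 * 8 + 5 = 149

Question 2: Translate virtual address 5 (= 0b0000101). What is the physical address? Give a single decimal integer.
vaddr = 5 = 0b0000101
Split: l1_idx=0, l2_idx=0, offset=5
L1[0] = 0
L2[0][0] = 86
paddr = 86 * 8 + 5 = 693

Answer: 693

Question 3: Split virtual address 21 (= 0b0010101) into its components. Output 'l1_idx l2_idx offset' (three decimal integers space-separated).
Answer: 0 2 5

Derivation:
vaddr = 21 = 0b0010101
  top 2 bits -> l1_idx = 0
  next 2 bits -> l2_idx = 2
  bottom 3 bits -> offset = 5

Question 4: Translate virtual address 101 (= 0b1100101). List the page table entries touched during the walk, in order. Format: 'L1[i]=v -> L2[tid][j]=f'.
vaddr = 101 = 0b1100101
Split: l1_idx=3, l2_idx=0, offset=5

Answer: L1[3]=1 -> L2[1][0]=11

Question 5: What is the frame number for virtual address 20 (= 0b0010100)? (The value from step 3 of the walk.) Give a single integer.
Answer: 18

Derivation:
vaddr = 20: l1_idx=0, l2_idx=2
L1[0] = 0; L2[0][2] = 18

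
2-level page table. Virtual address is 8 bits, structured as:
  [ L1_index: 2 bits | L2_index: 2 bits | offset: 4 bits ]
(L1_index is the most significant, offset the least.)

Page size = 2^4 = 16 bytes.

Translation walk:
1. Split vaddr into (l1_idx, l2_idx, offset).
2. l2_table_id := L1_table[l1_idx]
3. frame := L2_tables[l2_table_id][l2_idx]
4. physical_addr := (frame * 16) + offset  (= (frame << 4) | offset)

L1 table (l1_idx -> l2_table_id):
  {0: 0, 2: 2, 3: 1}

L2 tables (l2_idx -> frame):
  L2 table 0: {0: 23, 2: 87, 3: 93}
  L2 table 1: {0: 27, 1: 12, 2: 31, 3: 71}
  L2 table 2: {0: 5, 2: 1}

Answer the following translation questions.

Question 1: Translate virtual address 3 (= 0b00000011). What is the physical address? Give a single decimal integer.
vaddr = 3 = 0b00000011
Split: l1_idx=0, l2_idx=0, offset=3
L1[0] = 0
L2[0][0] = 23
paddr = 23 * 16 + 3 = 371

Answer: 371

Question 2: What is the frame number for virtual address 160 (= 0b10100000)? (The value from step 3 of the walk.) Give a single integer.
Answer: 1

Derivation:
vaddr = 160: l1_idx=2, l2_idx=2
L1[2] = 2; L2[2][2] = 1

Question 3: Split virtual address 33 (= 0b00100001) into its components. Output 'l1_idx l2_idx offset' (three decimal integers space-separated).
Answer: 0 2 1

Derivation:
vaddr = 33 = 0b00100001
  top 2 bits -> l1_idx = 0
  next 2 bits -> l2_idx = 2
  bottom 4 bits -> offset = 1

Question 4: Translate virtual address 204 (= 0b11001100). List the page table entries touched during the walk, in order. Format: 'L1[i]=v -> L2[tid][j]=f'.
Answer: L1[3]=1 -> L2[1][0]=27

Derivation:
vaddr = 204 = 0b11001100
Split: l1_idx=3, l2_idx=0, offset=12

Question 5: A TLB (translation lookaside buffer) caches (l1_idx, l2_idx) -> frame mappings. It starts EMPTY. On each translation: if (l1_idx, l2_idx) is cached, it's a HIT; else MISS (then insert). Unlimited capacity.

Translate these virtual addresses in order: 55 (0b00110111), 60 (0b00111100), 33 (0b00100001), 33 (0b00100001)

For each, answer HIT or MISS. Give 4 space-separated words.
vaddr=55: (0,3) not in TLB -> MISS, insert
vaddr=60: (0,3) in TLB -> HIT
vaddr=33: (0,2) not in TLB -> MISS, insert
vaddr=33: (0,2) in TLB -> HIT

Answer: MISS HIT MISS HIT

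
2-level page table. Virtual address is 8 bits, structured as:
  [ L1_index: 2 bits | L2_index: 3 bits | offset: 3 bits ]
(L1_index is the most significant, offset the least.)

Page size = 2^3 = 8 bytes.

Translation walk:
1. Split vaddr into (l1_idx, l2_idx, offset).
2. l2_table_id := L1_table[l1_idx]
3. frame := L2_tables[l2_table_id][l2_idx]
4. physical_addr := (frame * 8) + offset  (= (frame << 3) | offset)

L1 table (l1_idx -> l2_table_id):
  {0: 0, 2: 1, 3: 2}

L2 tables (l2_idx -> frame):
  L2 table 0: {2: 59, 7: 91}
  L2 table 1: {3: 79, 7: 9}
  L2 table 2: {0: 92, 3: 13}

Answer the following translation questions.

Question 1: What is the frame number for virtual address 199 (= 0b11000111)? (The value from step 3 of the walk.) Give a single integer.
vaddr = 199: l1_idx=3, l2_idx=0
L1[3] = 2; L2[2][0] = 92

Answer: 92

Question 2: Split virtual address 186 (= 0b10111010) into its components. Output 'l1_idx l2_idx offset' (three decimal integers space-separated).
Answer: 2 7 2

Derivation:
vaddr = 186 = 0b10111010
  top 2 bits -> l1_idx = 2
  next 3 bits -> l2_idx = 7
  bottom 3 bits -> offset = 2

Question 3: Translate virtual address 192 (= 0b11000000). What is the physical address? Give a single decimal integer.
Answer: 736

Derivation:
vaddr = 192 = 0b11000000
Split: l1_idx=3, l2_idx=0, offset=0
L1[3] = 2
L2[2][0] = 92
paddr = 92 * 8 + 0 = 736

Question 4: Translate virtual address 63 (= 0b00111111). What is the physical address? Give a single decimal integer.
Answer: 735

Derivation:
vaddr = 63 = 0b00111111
Split: l1_idx=0, l2_idx=7, offset=7
L1[0] = 0
L2[0][7] = 91
paddr = 91 * 8 + 7 = 735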